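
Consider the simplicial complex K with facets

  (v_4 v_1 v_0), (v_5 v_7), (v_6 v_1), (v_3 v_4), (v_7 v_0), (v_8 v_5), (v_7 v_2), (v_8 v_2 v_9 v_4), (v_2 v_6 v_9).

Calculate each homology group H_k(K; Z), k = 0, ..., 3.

Order the vertices as v_0 < v_1 < v_2 < v_3 < v_4 < v_5 < v_6 < v_7 < v_8 < v_9. Listing each simplex with vertices in this order, K has dimension 3 with simplices:

  0-simplices (10): [v_0], [v_1], [v_2], [v_3], [v_4], [v_5], [v_6], [v_7], [v_8], [v_9]
  1-simplices (17): (17 of them)
  2-simplices (6): [v_0,v_1,v_4], [v_2,v_4,v_8], [v_2,v_4,v_9], [v_2,v_6,v_9], [v_2,v_8,v_9], [v_4,v_8,v_9]
  3-simplices (1): [v_2,v_4,v_8,v_9]

Hence C_0 ≅ Z^10, C_1 ≅ Z^17, C_2 ≅ Z^6, C_3 ≅ Z^1.

The boundary map ∂_1: C_1 → C_0 is given by ∂[p,q] = [q] − [p]. For instance
  ∂[v_8,v_9] = [v_9] − [v_8].
The resulting 10×17 matrix has rank 9, and its Smith normal form has invariant factors (1,1,1,1,1,1,1,1,1).

∂_2: C_2 → C_1 sends each 2-simplex [p,q,r] to [q,r] − [p,r] + [p,q]. For instance
  ∂[v_2,v_4,v_9] = [v_4,v_9] − [v_2,v_9] + [v_2,v_4],
  ∂[v_2,v_4,v_8] = [v_4,v_8] − [v_2,v_8] + [v_2,v_4].
As a 17×6 matrix over Z this has rank 5, with invariant factors (1,1,1,1,1).

Boundary ∂_3: C_3 → C_2 sends each 3-simplex σ to the alternating sum Σ_i (−1)^i (σ with its i-th vertex removed). For instance
  ∂[v_2,v_4,v_8,v_9] = [v_4,v_8,v_9] − [v_2,v_8,v_9] + [v_2,v_4,v_9] − [v_2,v_4,v_8].
As a 6×1 matrix over Z this has rank 1, with invariant factors (1).

Now H_k = ker ∂_k / im ∂_{k+1}, so:

  H_0: rank C_0 − rank ∂_1 = 10 − 9 = 1, and the invariant factors of ∂_1 are all 1, so H_0 ≅ Z.
  H_1: rank ker ∂_1 − rank ∂_2 = (17 − 9) − 5 = 3, and the invariant factors of ∂_2 are all 1, so H_1 ≅ Z^3.
  H_2: rank ker ∂_2 − rank ∂_3 = (6 − 5) − 1 = 0, and the invariant factors of ∂_3 are all 1, so H_2 ≅ 0.
  H_3: rank ker ∂_3 − rank ∂_4 = (1 − 1) − 0 = 0, and there is no ∂_4, so H_3 ≅ 0.

H_0 ≅ Z,  H_1 ≅ Z^3,  H_2 = 0,  H_3 = 0.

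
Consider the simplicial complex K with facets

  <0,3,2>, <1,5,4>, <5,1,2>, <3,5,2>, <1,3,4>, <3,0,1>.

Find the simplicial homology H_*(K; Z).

H_0 = Z,  H_1 = Z,  H_2 = 0.

K has 6 vertices, 12 edges, 6 triangles.
rank ∂_0 = 0, rank ∂_1 = 5 ⇒ b_0 = 6 − 0 − 5 = 1; all invariant factors of ∂_1 are 1 so no torsion. So H_0 ≅ Z.
rank ∂_1 = 5, rank ∂_2 = 6 ⇒ b_1 = 12 − 5 − 6 = 1; all invariant factors of ∂_2 are 1 so no torsion. So H_1 ≅ Z.
rank ∂_2 = 6, rank ∂_3 = 0 ⇒ b_2 = 6 − 6 − 0 = 0. So H_2 ≅ 0.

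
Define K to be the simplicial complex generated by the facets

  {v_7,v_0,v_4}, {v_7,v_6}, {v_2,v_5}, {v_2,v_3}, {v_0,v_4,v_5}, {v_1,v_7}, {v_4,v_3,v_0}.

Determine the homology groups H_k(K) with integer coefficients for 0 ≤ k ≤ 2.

Order the vertices as v_0 < v_1 < v_2 < v_3 < v_4 < v_5 < v_6 < v_7. Listing each simplex with vertices in this order, K has dimension 2 with simplices:

  0-simplices (8): [v_0], [v_1], [v_2], [v_3], [v_4], [v_5], [v_6], [v_7]
  1-simplices (11): [v_0,v_3], [v_0,v_4], [v_0,v_5], [v_0,v_7], [v_1,v_7], [v_2,v_3], [v_2,v_5], [v_3,v_4], [v_4,v_5], [v_4,v_7], [v_6,v_7]
  2-simplices (3): [v_0,v_3,v_4], [v_0,v_4,v_5], [v_0,v_4,v_7]

so the chain groups are C_0 ≅ Z^8, C_1 ≅ Z^11, C_2 ≅ Z^3.

Boundary ∂_1: C_1 → C_0 is given by ∂[p,q] = [q] − [p]. For instance
  ∂[v_2,v_3] = [v_3] − [v_2].
The 8×11 boundary matrix has rank 7 and Smith normal form diag(1,1,1,1,1,1,1).

The boundary map ∂_2: C_2 → C_1 sends each 2-simplex [p,q,r] to [q,r] − [p,r] + [p,q]. For instance
  ∂[v_0,v_4,v_7] = [v_4,v_7] − [v_0,v_7] + [v_0,v_4],
  ∂[v_0,v_4,v_5] = [v_4,v_5] − [v_0,v_5] + [v_0,v_4].
As a 11×3 matrix over Z this has rank 3, with invariant factors (1,1,1).

Computing H_k = (kernel of ∂_k) / (image of ∂_{k+1}):

  H_0: rank C_0 − rank ∂_1 = 8 − 7 = 1, and the invariant factors of ∂_1 are all 1, so H_0 = Z.
  H_1: rank ker ∂_1 − rank ∂_2 = (11 − 7) − 3 = 1, and the invariant factors of ∂_2 are all 1, so H_1 = Z.
  H_2: rank ker ∂_2 − rank ∂_3 = (3 − 3) − 0 = 0, and there is no ∂_3, so H_2 = 0.

As a check, the Euler characteristic is 8 − 11 + 3 = 0, which agrees with 1 − 1 + 0 = 0.

H_0 = Z,  H_1 = Z,  H_2 = 0.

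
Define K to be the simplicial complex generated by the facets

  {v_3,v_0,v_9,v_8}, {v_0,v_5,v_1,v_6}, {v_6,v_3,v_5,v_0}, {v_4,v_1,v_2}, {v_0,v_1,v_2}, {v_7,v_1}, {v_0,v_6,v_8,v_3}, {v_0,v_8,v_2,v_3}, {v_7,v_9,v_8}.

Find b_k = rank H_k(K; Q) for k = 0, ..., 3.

b_0 = 1, b_1 = 1, b_2 = 0, b_3 = 0.

K has 10 vertices, 24 edges, 19 triangles, 5 3-simplices.
rank ∂_0 = 0, rank ∂_1 = 9 ⇒ b_0 = 10 − 0 − 9 = 1; all invariant factors of ∂_1 are 1 so no torsion. So H_0 = Z.
rank ∂_1 = 9, rank ∂_2 = 14 ⇒ b_1 = 24 − 9 − 14 = 1; all invariant factors of ∂_2 are 1 so no torsion. So H_1 = Z.
rank ∂_2 = 14, rank ∂_3 = 5 ⇒ b_2 = 19 − 14 − 5 = 0; all invariant factors of ∂_3 are 1 so no torsion. So H_2 = 0.
rank ∂_3 = 5, rank ∂_4 = 0 ⇒ b_3 = 5 − 5 − 0 = 0. So H_3 = 0.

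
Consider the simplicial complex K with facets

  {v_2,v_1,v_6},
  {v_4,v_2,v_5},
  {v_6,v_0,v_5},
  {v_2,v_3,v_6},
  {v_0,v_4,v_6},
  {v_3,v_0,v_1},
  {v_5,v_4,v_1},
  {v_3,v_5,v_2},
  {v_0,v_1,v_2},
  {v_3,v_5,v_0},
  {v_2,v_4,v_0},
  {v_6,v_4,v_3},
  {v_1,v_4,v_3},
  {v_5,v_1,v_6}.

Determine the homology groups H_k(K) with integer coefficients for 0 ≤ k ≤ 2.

H_0 ≅ Z,  H_1 ≅ Z^2,  H_2 ≅ Z.

Fix the vertex order v_0 < v_1 < v_2 < v_3 < v_4 < v_5 < v_6 and write every simplex with vertices in increasing order. Then dim K = 2 and the simplices of K are:

  0-simplices (7): [v_0], [v_1], [v_2], [v_3], [v_4], [v_5], [v_6]
  1-simplices (21): (21 of them)
  2-simplices (14): (14 of them)

so the chain groups are C_0 ≅ Z^7, C_1 ≅ Z^21, C_2 ≅ Z^14.

The boundary map ∂_1: C_1 → C_0 is given by ∂[p,q] = [q] − [p]. For instance
  ∂[v_4,v_5] = [v_5] − [v_4].
The resulting 7×21 matrix has rank 6, and its Smith normal form has invariant factors (1,1,1,1,1,1).

∂_2: C_2 → C_1 maps a triangle to the signed sum of its edges. For instance
  ∂[v_0,v_2,v_4] = [v_2,v_4] − [v_0,v_4] + [v_0,v_2],
  ∂[v_3,v_4,v_6] = [v_4,v_6] − [v_3,v_6] + [v_3,v_4].
The 21×14 boundary matrix has rank 13 and Smith normal form diag(1,1,1,1,1,1,1,1,1,1,1,1,1).

Computing H_k = (kernel of ∂_k) / (image of ∂_{k+1}):

  H_0: rank C_0 − rank ∂_1 = 7 − 6 = 1, and the invariant factors of ∂_1 are all 1, so H_0 = Z.
  H_1: rank ker ∂_1 − rank ∂_2 = (21 − 6) − 13 = 2, and the invariant factors of ∂_2 are all 1, so H_1 = Z^2.
  H_2: rank ker ∂_2 − rank ∂_3 = (14 − 13) − 0 = 1, and there is no ∂_3, so H_2 = Z.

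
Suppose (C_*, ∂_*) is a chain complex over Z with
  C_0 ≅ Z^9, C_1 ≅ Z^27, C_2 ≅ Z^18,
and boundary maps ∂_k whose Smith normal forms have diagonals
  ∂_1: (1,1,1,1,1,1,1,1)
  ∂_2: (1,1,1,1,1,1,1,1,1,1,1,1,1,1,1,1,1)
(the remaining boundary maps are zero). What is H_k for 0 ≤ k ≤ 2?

H_0 = Z,  H_1 = Z^2,  H_2 = Z.

H_0: b_0 = 9 − 0 − 8 = 1; torsion from ∂_1 factors > 1: none. So H_0 = Z.
H_1: b_1 = 27 − 8 − 17 = 2; torsion from ∂_2 factors > 1: none. So H_1 = Z^2.
H_2: b_2 = 18 − 17 − 0 = 1; torsion from ∂_3 factors > 1: none. So H_2 = Z.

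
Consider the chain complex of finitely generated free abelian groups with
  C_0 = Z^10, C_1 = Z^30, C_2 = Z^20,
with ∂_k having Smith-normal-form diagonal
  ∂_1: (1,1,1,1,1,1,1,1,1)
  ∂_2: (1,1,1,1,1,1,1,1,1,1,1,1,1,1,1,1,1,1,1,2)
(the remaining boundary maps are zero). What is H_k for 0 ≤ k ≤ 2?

H_0 ≅ Z,  H_1 ≅ Z ⊕ Z/2,  H_2 = 0.

H_0: b_0 = 10 − 0 − 9 = 1; torsion from ∂_1 factors > 1: none. So H_0 ≅ Z.
H_1: b_1 = 30 − 9 − 20 = 1; torsion from ∂_2 factors > 1: [2]. So H_1 ≅ Z ⊕ Z/2.
H_2: b_2 = 20 − 20 − 0 = 0; torsion from ∂_3 factors > 1: none. So H_2 ≅ 0.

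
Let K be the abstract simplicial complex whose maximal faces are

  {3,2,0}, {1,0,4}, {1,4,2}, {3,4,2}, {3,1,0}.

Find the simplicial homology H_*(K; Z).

H_0 ≅ Z,  H_1 ≅ Z,  H_2 = 0.

Fix the vertex order 0 < 1 < 2 < 3 < 4 and write every simplex with vertices in increasing order. Then dim K = 2 and the simplices of K are:

  0-simplices (5): [0], [1], [2], [3], [4]
  1-simplices (10): [0,1], [0,2], [0,3], [0,4], [1,2], [1,3], [1,4], [2,3], [2,4], [3,4]
  2-simplices (5): [0,1,3], [0,1,4], [0,2,3], [1,2,4], [2,3,4]

Hence C_0 ≅ Z^5, C_1 ≅ Z^10, C_2 ≅ Z^5.

Boundary ∂_1: C_1 → C_0 sends each edge [p,q] (with p < q) to q − p.
The 5×10 boundary matrix has rank 4 and Smith normal form diag(1,1,1,1).

∂_2: C_2 → C_1 sends each 2-simplex [p,q,r] to [q,r] − [p,r] + [p,q]. For instance
  ∂[1,2,4] = [2,4] − [1,4] + [1,2],
  ∂[0,2,3] = [2,3] − [0,3] + [0,2].
This gives a 10×5 integer matrix of rank 5; reducing to Smith normal form yields diagonal entries (1,1,1,1,1).

Now H_k = ker ∂_k / im ∂_{k+1}, so:

  H_0: rank C_0 − rank ∂_1 = 5 − 4 = 1, and the invariant factors of ∂_1 are all 1, so H_0 ≅ Z.
  H_1: rank ker ∂_1 − rank ∂_2 = (10 − 4) − 5 = 1, and the invariant factors of ∂_2 are all 1, so H_1 ≅ Z.
  H_2: rank ker ∂_2 − rank ∂_3 = (5 − 5) − 0 = 0, and there is no ∂_3, so H_2 ≅ 0.

(K is a triangulation of the Möbius band.)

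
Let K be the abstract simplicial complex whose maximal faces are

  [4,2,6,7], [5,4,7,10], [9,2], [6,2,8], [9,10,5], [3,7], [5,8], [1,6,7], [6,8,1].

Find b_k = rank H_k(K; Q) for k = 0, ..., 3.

b_0 = 1, b_1 = 2, b_2 = 0, b_3 = 0.

Fix the vertex order 1 < 2 < 3 < 4 < 5 < 6 < 7 < 8 < 9 < 10 and write every simplex with vertices in increasing order. Then dim K = 3 and the simplices of K are:

  0-simplices (10): [1], [2], [3], [4], [5], [6], [7], [8], [9], [10]
  1-simplices (21): [1,6], [1,7], [1,8], [2,4], [2,6], [2,7], [2,8], [2,9], [3,7], [4,5], [4,6], [4,7], [4,10], [5,7], [5,8], [5,9], [5,10], [6,7], [6,8], [7,10], [9,10]
  2-simplices (12): [1,6,7], [1,6,8], [2,4,6], [2,4,7], [2,6,7], [2,6,8], [4,5,7], [4,5,10], [4,6,7], [4,7,10], [5,7,10], [5,9,10]
  3-simplices (2): [2,4,6,7], [4,5,7,10]

giving chain groups C_0 ≅ Z^10, C_1 ≅ Z^21, C_2 ≅ Z^12, C_3 ≅ Z^2.

∂_1: C_1 → C_0 sends each edge [p,q] (with p < q) to q − p. For instance
  ∂[1,8] = [8] − [1].
The resulting 10×21 matrix has rank 9, and its Smith normal form has invariant factors (1,1,1,1,1,1,1,1,1).

∂_2: C_2 → C_1 acts by ∂[p,q,r] = [q,r] − [p,r] + [p,q]. For instance
  ∂[2,6,8] = [6,8] − [2,8] + [2,6],
  ∂[4,5,10] = [5,10] − [4,10] + [4,5].
As a 21×12 matrix over Z this has rank 10, with invariant factors (1,1,1,1,1,1,1,1,1,1).

∂_3: C_3 → C_2 sends each 3-simplex σ to the alternating sum Σ_i (−1)^i (σ with its i-th vertex removed). For instance
  ∂[2,4,6,7] = [4,6,7] − [2,6,7] + [2,4,7] − [2,4,6],
  ∂[4,5,7,10] = [5,7,10] − [4,7,10] + [4,5,10] − [4,5,7].
The resulting 12×2 matrix has rank 2, and its Smith normal form has invariant factors (1,1).

From H_k ≅ ker(∂_k) / im(∂_{k+1}) we obtain:

  H_0: rank C_0 − rank ∂_1 = 10 − 9 = 1, and the invariant factors of ∂_1 are all 1, so H_0 = Z.
  H_1: rank ker ∂_1 − rank ∂_2 = (21 − 9) − 10 = 2, and the invariant factors of ∂_2 are all 1, so H_1 = Z^2.
  H_2: rank ker ∂_2 − rank ∂_3 = (12 − 10) − 2 = 0, and the invariant factors of ∂_3 are all 1, so H_2 = 0.
  H_3: rank ker ∂_3 − rank ∂_4 = (2 − 2) − 0 = 0, and there is no ∂_4, so H_3 = 0.

As a check, the Euler characteristic is 10 − 21 + 12 − 2 = -1, which agrees with 1 − 2 + 0 − 0 = -1.

Hence the Betti numbers are b_0 = 1, b_1 = 2, b_2 = 0, b_3 = 0.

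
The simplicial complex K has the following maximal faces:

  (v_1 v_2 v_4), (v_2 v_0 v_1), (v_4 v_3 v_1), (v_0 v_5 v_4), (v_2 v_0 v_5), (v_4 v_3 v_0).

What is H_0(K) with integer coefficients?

Order the vertices as v_0 < v_1 < v_2 < v_3 < v_4 < v_5. Listing each simplex with vertices in this order, K has dimension 2 with simplices:

  0-simplices (6): [v_0], [v_1], [v_2], [v_3], [v_4], [v_5]
  1-simplices (12): [v_0,v_1], [v_0,v_2], [v_0,v_3], [v_0,v_4], [v_0,v_5], [v_1,v_2], [v_1,v_3], [v_1,v_4], [v_2,v_4], [v_2,v_5], [v_3,v_4], [v_4,v_5]
  2-simplices (6): [v_0,v_1,v_2], [v_0,v_2,v_5], [v_0,v_3,v_4], [v_0,v_4,v_5], [v_1,v_2,v_4], [v_1,v_3,v_4]

so the chain groups are C_0 ≅ Z^6, C_1 ≅ Z^12, C_2 ≅ Z^6.

Boundary ∂_1: C_1 → C_0 maps an edge to its endpoints' difference, ∂[p,q] = q − p.
The 6×12 boundary matrix has rank 5 and Smith normal form diag(1,1,1,1,1).

Boundary ∂_2: C_2 → C_1 maps a triangle to the signed sum of its edges. For instance
  ∂[v_1,v_2,v_4] = [v_2,v_4] − [v_1,v_4] + [v_1,v_2],
  ∂[v_0,v_2,v_5] = [v_2,v_5] − [v_0,v_5] + [v_0,v_2].
The 12×6 boundary matrix has rank 6 and Smith normal form diag(1,1,1,1,1,1).

From H_k ≅ ker(∂_k) / im(∂_{k+1}) we obtain:

  H_0: rank C_0 − rank ∂_1 = 6 − 5 = 1, and the invariant factors of ∂_1 are all 1, so H_0 = Z.

H_0 ≅ Z.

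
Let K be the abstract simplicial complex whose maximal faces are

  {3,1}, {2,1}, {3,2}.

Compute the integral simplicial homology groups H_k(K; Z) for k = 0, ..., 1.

K has 3 vertices, 3 edges.
rank ∂_0 = 0, rank ∂_1 = 2 ⇒ b_0 = 3 − 0 − 2 = 1; all invariant factors of ∂_1 are 1 so no torsion. So H_0 = Z.
rank ∂_1 = 2, rank ∂_2 = 0 ⇒ b_1 = 3 − 2 − 0 = 1. So H_1 = Z.

H_0 = Z,  H_1 = Z.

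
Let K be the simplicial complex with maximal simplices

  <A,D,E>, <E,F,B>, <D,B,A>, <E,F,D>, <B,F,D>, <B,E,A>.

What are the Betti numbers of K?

b_0 = 1, b_1 = 0, b_2 = 1.

Order the vertices as A < B < D < E < F. Listing each simplex with vertices in this order, K has dimension 2 with simplices:

  0-simplices (5): A, B, D, E, F
  1-simplices (9): AB, AD, AE, BD, BE, BF, DE, DF, EF
  2-simplices (6): ABD, ABE, ADE, BDF, BEF, DEF

so the chain groups are C_0 ≅ Z^5, C_1 ≅ Z^9, C_2 ≅ Z^6.

The boundary map ∂_1: C_1 → C_0 maps an edge to its endpoints' difference, ∂[p,q] = q − p. For instance
  ∂EF = F − E.
The resulting 5×9 matrix has rank 4, and its Smith normal form has invariant factors (1,1,1,1).

∂_2: C_2 → C_1 maps a triangle to the signed sum of its edges. For instance
  ∂ABE = BE − AE + AB,
  ∂ADE = DE − AE + AD.
As a 9×6 matrix over Z this has rank 5, with invariant factors (1,1,1,1,1).

Reading off H_k = ker ∂_k / im ∂_{k+1}:

  H_0: rank C_0 − rank ∂_1 = 5 − 4 = 1, and the invariant factors of ∂_1 are all 1, so H_0 ≅ Z.
  H_1: rank ker ∂_1 − rank ∂_2 = (9 − 4) − 5 = 0, and the invariant factors of ∂_2 are all 1, so H_1 ≅ 0.
  H_2: rank ker ∂_2 − rank ∂_3 = (6 − 5) − 0 = 1, and there is no ∂_3, so H_2 ≅ Z.

Hence the Betti numbers are b_0 = 1, b_1 = 0, b_2 = 1.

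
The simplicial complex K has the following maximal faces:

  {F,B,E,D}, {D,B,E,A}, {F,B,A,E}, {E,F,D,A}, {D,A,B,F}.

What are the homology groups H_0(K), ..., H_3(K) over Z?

H_0 = Z,  H_1 = 0,  H_2 = 0,  H_3 = Z.

Take the total order A < B < D < E < F on the vertex set. Then K (dimension 3) consists of the simplices:

  0-simplices (5): A, B, D, E, F
  1-simplices (10): AB, AD, AE, AF, BD, BE, BF, DE, DF, EF
  2-simplices (10): ABD, ABE, ABF, ADE, ADF, AEF, BDE, BDF, BEF, DEF
  3-simplices (5): ABDE, ABDF, ABEF, ADEF, BDEF

so the chain groups are C_0 ≅ Z^5, C_1 ≅ Z^10, C_2 ≅ Z^10, C_3 ≅ Z^5.

Boundary ∂_1: C_1 → C_0 sends each edge [p,q] (with p < q) to q − p. For instance
  ∂AD = D − A.
As a 5×10 matrix over Z this has rank 4, with invariant factors (1,1,1,1).

Boundary ∂_2: C_2 → C_1 maps a triangle to the signed sum of its edges. For instance
  ∂AEF = EF − AF + AE,
  ∂ABD = BD − AD + AB.
This gives a 10×10 integer matrix of rank 6; reducing to Smith normal form yields diagonal entries (1,1,1,1,1,1).

∂_3: C_3 → C_2 sends each 3-simplex σ to the alternating sum Σ_i (−1)^i (σ with its i-th vertex removed). For instance
  ∂ADEF = DEF − AEF + ADF − ADE,
  ∂ABEF = BEF − AEF + ABF − ABE.
As a 10×5 matrix over Z this has rank 4, with invariant factors (1,1,1,1).

Computing H_k = (kernel of ∂_k) / (image of ∂_{k+1}):

  H_0: rank C_0 − rank ∂_1 = 5 − 4 = 1, and the invariant factors of ∂_1 are all 1, so H_0 ≅ Z.
  H_1: rank ker ∂_1 − rank ∂_2 = (10 − 4) − 6 = 0, and the invariant factors of ∂_2 are all 1, so H_1 ≅ 0.
  H_2: rank ker ∂_2 − rank ∂_3 = (10 − 6) − 4 = 0, and the invariant factors of ∂_3 are all 1, so H_2 ≅ 0.
  H_3: rank ker ∂_3 − rank ∂_4 = (5 − 4) − 0 = 1, and there is no ∂_4, so H_3 ≅ Z.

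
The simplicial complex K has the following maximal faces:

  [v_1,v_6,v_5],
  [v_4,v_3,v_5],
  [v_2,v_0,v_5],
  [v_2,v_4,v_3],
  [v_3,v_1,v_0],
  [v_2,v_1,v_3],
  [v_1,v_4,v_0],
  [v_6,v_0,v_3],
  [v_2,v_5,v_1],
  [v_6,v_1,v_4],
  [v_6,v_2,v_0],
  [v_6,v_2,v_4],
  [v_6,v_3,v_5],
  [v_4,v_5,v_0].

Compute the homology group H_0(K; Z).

Fix the vertex order v_0 < v_1 < v_2 < v_3 < v_4 < v_5 < v_6 and write every simplex with vertices in increasing order. Then dim K = 2 and the simplices of K are:

  0-simplices (7): [v_0], [v_1], [v_2], [v_3], [v_4], [v_5], [v_6]
  1-simplices (21): (21 of them)
  2-simplices (14): (14 of them)

giving chain groups C_0 ≅ Z^7, C_1 ≅ Z^21, C_2 ≅ Z^14.

Boundary ∂_1: C_1 → C_0 maps an edge to its endpoints' difference, ∂[p,q] = q − p. For instance
  ∂[v_2,v_4] = [v_4] − [v_2].
The 7×21 boundary matrix has rank 6 and Smith normal form diag(1,1,1,1,1,1).

Boundary ∂_2: C_2 → C_1 acts by ∂[p,q,r] = [q,r] − [p,r] + [p,q]. For instance
  ∂[v_0,v_2,v_5] = [v_2,v_5] − [v_0,v_5] + [v_0,v_2],
  ∂[v_2,v_3,v_4] = [v_3,v_4] − [v_2,v_4] + [v_2,v_3].
As a 21×14 matrix over Z this has rank 13, with invariant factors (1,1,1,1,1,1,1,1,1,1,1,1,1).

Computing H_k = (kernel of ∂_k) / (image of ∂_{k+1}):

  H_0: rank C_0 − rank ∂_1 = 7 − 6 = 1, and the invariant factors of ∂_1 are all 1, so H_0 = Z.

H_0 ≅ Z.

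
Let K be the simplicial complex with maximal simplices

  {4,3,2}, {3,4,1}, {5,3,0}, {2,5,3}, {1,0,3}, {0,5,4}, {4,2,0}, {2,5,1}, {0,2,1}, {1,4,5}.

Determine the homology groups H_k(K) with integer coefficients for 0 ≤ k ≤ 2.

H_0 ≅ Z,  H_1 ≅ Z_2,  H_2 = 0.

Order the vertices as 0 < 1 < 2 < 3 < 4 < 5. Listing each simplex with vertices in this order, K has dimension 2 with simplices:

  0-simplices (6): [0], [1], [2], [3], [4], [5]
  1-simplices (15): [0,1], [0,2], [0,3], [0,4], [0,5], [1,2], [1,3], [1,4], [1,5], [2,3], [2,4], [2,5], [3,4], [3,5], [4,5]
  2-simplices (10): [0,1,2], [0,1,3], [0,2,4], [0,3,5], [0,4,5], [1,2,5], [1,3,4], [1,4,5], [2,3,4], [2,3,5]

so the chain groups are C_0 ≅ Z^6, C_1 ≅ Z^15, C_2 ≅ Z^10.

The boundary map ∂_1: C_1 → C_0 maps an edge to its endpoints' difference, ∂[p,q] = q − p. For instance
  ∂[2,4] = [4] − [2].
This gives a 6×15 integer matrix of rank 5; reducing to Smith normal form yields diagonal entries (1,1,1,1,1).

∂_2: C_2 → C_1 sends each 2-simplex [p,q,r] to [q,r] − [p,r] + [p,q]. For instance
  ∂[2,3,5] = [3,5] − [2,5] + [2,3],
  ∂[0,3,5] = [3,5] − [0,5] + [0,3].
The 15×10 boundary matrix has rank 10 and Smith normal form diag(1,1,1,1,1,1,1,1,1,2).

Now H_k = ker ∂_k / im ∂_{k+1}, so:

  H_0: rank C_0 − rank ∂_1 = 6 − 5 = 1, and the invariant factors of ∂_1 are all 1, so H_0 = Z.
  H_1: rank ker ∂_1 − rank ∂_2 = (15 − 5) − 10 = 0, and ∂_2 has invariant factor 2 > 1, so H_1 = Z_2.
  H_2: rank ker ∂_2 − rank ∂_3 = (10 − 10) − 0 = 0, and there is no ∂_3, so H_2 = 0.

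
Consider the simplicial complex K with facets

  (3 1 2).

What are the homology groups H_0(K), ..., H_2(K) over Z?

H_0 = Z,  H_1 = 0,  H_2 = 0.

Order the vertices as 1 < 2 < 3. Listing each simplex with vertices in this order, K has dimension 2 with simplices:

  0-simplices (3): [1], [2], [3]
  1-simplices (3): [1,2], [1,3], [2,3]
  2-simplices (1): [1,2,3]

Hence C_0 ≅ Z^3, C_1 ≅ Z^3, C_2 ≅ Z^1.

Boundary ∂_1: C_1 → C_0 sends each edge [p,q] (with p < q) to q − p. For instance
  ∂[1,3] = [3] − [1].
The 3×3 boundary matrix has rank 2 and Smith normal form diag(1,1).

∂_2: C_2 → C_1 maps a triangle to the signed sum of its edges. For instance
  ∂[1,2,3] = [2,3] − [1,3] + [1,2].
As a 3×1 matrix over Z this has rank 1, with invariant factors (1).

Computing H_k = (kernel of ∂_k) / (image of ∂_{k+1}):

  H_0: rank C_0 − rank ∂_1 = 3 − 2 = 1, and the invariant factors of ∂_1 are all 1, so H_0 ≅ Z.
  H_1: rank ker ∂_1 − rank ∂_2 = (3 − 2) − 1 = 0, and the invariant factors of ∂_2 are all 1, so H_1 ≅ 0.
  H_2: rank ker ∂_2 − rank ∂_3 = (1 − 1) − 0 = 0, and there is no ∂_3, so H_2 ≅ 0.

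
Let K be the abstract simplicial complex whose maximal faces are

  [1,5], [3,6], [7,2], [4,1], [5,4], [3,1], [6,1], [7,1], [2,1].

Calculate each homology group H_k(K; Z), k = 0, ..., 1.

H_0 ≅ Z,  H_1 ≅ Z^3.

Order the vertices as 1 < 2 < 3 < 4 < 5 < 6 < 7. Listing each simplex with vertices in this order, K has dimension 1 with simplices:

  0-simplices (7): [1], [2], [3], [4], [5], [6], [7]
  1-simplices (9): [1,2], [1,3], [1,4], [1,5], [1,6], [1,7], [2,7], [3,6], [4,5]

giving chain groups C_0 ≅ Z^7, C_1 ≅ Z^9.

∂_1: C_1 → C_0 is given by ∂[p,q] = [q] − [p].
As a 7×9 matrix over Z this has rank 6, with invariant factors (1,1,1,1,1,1).

Now H_k = ker ∂_k / im ∂_{k+1}, so:

  H_0: rank C_0 − rank ∂_1 = 7 − 6 = 1, and the invariant factors of ∂_1 are all 1, so H_0 = Z.
  H_1: rank ker ∂_1 − rank ∂_2 = (9 − 6) − 0 = 3, and there is no ∂_2, so H_1 = Z^3.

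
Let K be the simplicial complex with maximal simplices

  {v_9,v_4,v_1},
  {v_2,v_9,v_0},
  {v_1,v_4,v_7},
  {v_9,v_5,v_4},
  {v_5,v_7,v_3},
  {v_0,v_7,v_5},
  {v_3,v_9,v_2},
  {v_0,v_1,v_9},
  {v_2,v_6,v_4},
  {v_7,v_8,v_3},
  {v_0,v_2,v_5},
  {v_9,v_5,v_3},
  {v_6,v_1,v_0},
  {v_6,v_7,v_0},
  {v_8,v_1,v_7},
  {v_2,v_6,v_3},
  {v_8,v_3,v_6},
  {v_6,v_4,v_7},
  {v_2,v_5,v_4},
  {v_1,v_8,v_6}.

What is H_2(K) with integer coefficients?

H_2 = 0.

Fix the vertex order v_0 < v_1 < v_2 < v_3 < v_4 < v_5 < v_6 < v_7 < v_8 < v_9 and write every simplex with vertices in increasing order. Then dim K = 2 and the simplices of K are:

  0-simplices (10): [v_0], [v_1], [v_2], [v_3], [v_4], [v_5], [v_6], [v_7], [v_8], [v_9]
  1-simplices (30): (30 of them)
  2-simplices (20): (20 of them)

Hence C_0 ≅ Z^10, C_1 ≅ Z^30, C_2 ≅ Z^20.

The boundary map ∂_1: C_1 → C_0 maps an edge to its endpoints' difference, ∂[p,q] = q − p.
The 10×30 boundary matrix has rank 9 and Smith normal form diag(1,1,1,1,1,1,1,1,1).

Boundary ∂_2: C_2 → C_1 maps a triangle to the signed sum of its edges. For instance
  ∂[v_0,v_1,v_9] = [v_1,v_9] − [v_0,v_9] + [v_0,v_1],
  ∂[v_0,v_5,v_7] = [v_5,v_7] − [v_0,v_7] + [v_0,v_5].
As a 30×20 matrix over Z this has rank 20, with invariant factors (1,1,1,1,1,1,1,1,1,1,1,1,1,1,1,1,1,1,1,2).

From H_k ≅ ker(∂_k) / im(∂_{k+1}) we obtain:

  H_2: rank ker ∂_2 − rank ∂_3 = (20 − 20) − 0 = 0, and there is no ∂_3, so H_2 ≅ 0.

(K is a triangulation of the Klein bottle.)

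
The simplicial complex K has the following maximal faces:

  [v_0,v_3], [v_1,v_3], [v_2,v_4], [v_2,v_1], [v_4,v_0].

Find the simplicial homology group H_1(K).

Take the total order v_0 < v_1 < v_2 < v_3 < v_4 on the vertex set. Then K (dimension 1) consists of the simplices:

  0-simplices (5): [v_0], [v_1], [v_2], [v_3], [v_4]
  1-simplices (5): [v_0,v_3], [v_0,v_4], [v_1,v_2], [v_1,v_3], [v_2,v_4]

so the chain groups are C_0 ≅ Z^5, C_1 ≅ Z^5.

∂_1: C_1 → C_0 maps an edge to its endpoints' difference, ∂[p,q] = q − p. For instance
  ∂[v_2,v_4] = [v_4] − [v_2].
This gives a 5×5 integer matrix of rank 4; reducing to Smith normal form yields diagonal entries (1,1,1,1).

Reading off H_k = ker ∂_k / im ∂_{k+1}:

  H_1: rank ker ∂_1 − rank ∂_2 = (5 − 4) − 0 = 1, and there is no ∂_2, so H_1 = Z.

H_1 ≅ Z.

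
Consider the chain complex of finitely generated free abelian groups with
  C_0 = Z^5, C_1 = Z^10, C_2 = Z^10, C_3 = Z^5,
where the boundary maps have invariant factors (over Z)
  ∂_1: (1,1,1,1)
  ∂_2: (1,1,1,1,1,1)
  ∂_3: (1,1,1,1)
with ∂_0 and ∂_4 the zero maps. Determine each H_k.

H_0: b_0 = 5 − 0 − 4 = 1; torsion from ∂_1 factors > 1: none. So H_0 ≅ Z.
H_1: b_1 = 10 − 4 − 6 = 0; torsion from ∂_2 factors > 1: none. So H_1 ≅ 0.
H_2: b_2 = 10 − 6 − 4 = 0; torsion from ∂_3 factors > 1: none. So H_2 ≅ 0.
H_3: b_3 = 5 − 4 − 0 = 1; torsion from ∂_4 factors > 1: none. So H_3 ≅ Z.

H_0 ≅ Z,  H_1 = 0,  H_2 = 0,  H_3 ≅ Z.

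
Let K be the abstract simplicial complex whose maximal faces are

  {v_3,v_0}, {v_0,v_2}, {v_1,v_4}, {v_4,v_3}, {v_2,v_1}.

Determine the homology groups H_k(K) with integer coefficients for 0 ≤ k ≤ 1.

H_0 = Z,  H_1 = Z.

Take the total order v_0 < v_1 < v_2 < v_3 < v_4 on the vertex set. Then K (dimension 1) consists of the simplices:

  0-simplices (5): [v_0], [v_1], [v_2], [v_3], [v_4]
  1-simplices (5): [v_0,v_2], [v_0,v_3], [v_1,v_2], [v_1,v_4], [v_3,v_4]

Hence C_0 ≅ Z^5, C_1 ≅ Z^5.

∂_1: C_1 → C_0 is given by ∂[p,q] = [q] − [p].
This gives a 5×5 integer matrix of rank 4; reducing to Smith normal form yields diagonal entries (1,1,1,1).

Computing H_k = (kernel of ∂_k) / (image of ∂_{k+1}):

  H_0: rank C_0 − rank ∂_1 = 5 − 4 = 1, and the invariant factors of ∂_1 are all 1, so H_0 = Z.
  H_1: rank ker ∂_1 − rank ∂_2 = (5 − 4) − 0 = 1, and there is no ∂_2, so H_1 = Z.

As a check, the Euler characteristic is 5 − 5 = 0, which agrees with 1 − 1 = 0.
(K is a triangulation of the circle S^1.)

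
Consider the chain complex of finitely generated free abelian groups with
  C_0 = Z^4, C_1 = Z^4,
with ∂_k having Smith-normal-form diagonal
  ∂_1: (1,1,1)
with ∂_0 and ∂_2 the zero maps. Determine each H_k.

H_0 = Z,  H_1 = Z.

H_0: b_0 = 4 − 0 − 3 = 1; torsion from ∂_1 factors > 1: none. So H_0 = Z.
H_1: b_1 = 4 − 3 − 0 = 1; torsion from ∂_2 factors > 1: none. So H_1 = Z.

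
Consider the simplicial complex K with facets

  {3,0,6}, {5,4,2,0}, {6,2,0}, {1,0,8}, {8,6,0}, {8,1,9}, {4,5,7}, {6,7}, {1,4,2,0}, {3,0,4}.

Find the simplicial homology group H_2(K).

Fix the vertex order 0 < 1 < 2 < 3 < 4 < 5 < 6 < 7 < 8 < 9 and write every simplex with vertices in increasing order. Then dim K = 3 and the simplices of K are:

  0-simplices (10): [0], [1], [2], [3], [4], [5], [6], [7], [8], [9]
  1-simplices (22): [0,1], [0,2], [0,3], [0,4], [0,5], [0,6], [0,8], [1,2], [1,4], [1,8], [1,9], [2,4], [2,5], [2,6], [3,4], [3,6], [4,5], [4,7], [5,7], [6,7], [6,8], [8,9]
  2-simplices (14): [0,1,2], [0,1,4], [0,1,8], [0,2,4], [0,2,5], [0,2,6], [0,3,4], [0,3,6], [0,4,5], [0,6,8], [1,2,4], [1,8,9], [2,4,5], [4,5,7]
  3-simplices (2): [0,1,2,4], [0,2,4,5]

so the chain groups are C_0 ≅ Z^10, C_1 ≅ Z^22, C_2 ≅ Z^14, C_3 ≅ Z^2.

The boundary map ∂_1: C_1 → C_0 sends each edge [p,q] (with p < q) to q − p. For instance
  ∂[1,9] = [9] − [1].
This gives a 10×22 integer matrix of rank 9; reducing to Smith normal form yields diagonal entries (1,1,1,1,1,1,1,1,1).

The boundary map ∂_2: C_2 → C_1 maps a triangle to the signed sum of its edges. For instance
  ∂[0,2,5] = [2,5] − [0,5] + [0,2],
  ∂[0,2,6] = [2,6] − [0,6] + [0,2].
This gives a 22×14 integer matrix of rank 12; reducing to Smith normal form yields diagonal entries (1,1,1,1,1,1,1,1,1,1,1,1).

∂_3: C_3 → C_2 sends each 3-simplex σ to the alternating sum Σ_i (−1)^i (σ with its i-th vertex removed). For instance
  ∂[0,2,4,5] = [2,4,5] − [0,4,5] + [0,2,5] − [0,2,4],
  ∂[0,1,2,4] = [1,2,4] − [0,2,4] + [0,1,4] − [0,1,2].
As a 14×2 matrix over Z this has rank 2, with invariant factors (1,1).

From H_k ≅ ker(∂_k) / im(∂_{k+1}) we obtain:

  H_2: rank ker ∂_2 − rank ∂_3 = (14 − 12) − 2 = 0, and the invariant factors of ∂_3 are all 1, so H_2 ≅ 0.

H_2 ≅ 0.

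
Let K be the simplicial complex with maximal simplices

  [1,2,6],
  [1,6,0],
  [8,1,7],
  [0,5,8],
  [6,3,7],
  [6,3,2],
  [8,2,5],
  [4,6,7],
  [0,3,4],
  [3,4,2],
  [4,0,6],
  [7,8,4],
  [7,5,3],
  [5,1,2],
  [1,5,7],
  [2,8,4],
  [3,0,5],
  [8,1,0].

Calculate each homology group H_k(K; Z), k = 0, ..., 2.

H_0 = Z,  H_1 = Z ⊕ Z/2,  H_2 = 0.

Fix the vertex order 0 < 1 < 2 < 3 < 4 < 5 < 6 < 7 < 8 and write every simplex with vertices in increasing order. Then dim K = 2 and the simplices of K are:

  0-simplices (9): [0], [1], [2], [3], [4], [5], [6], [7], [8]
  1-simplices (27): (27 of them)
  2-simplices (18): [0,1,6], [0,1,8], [0,3,4], [0,3,5], [0,4,6], [0,5,8], [1,2,5], [1,2,6], [1,5,7], [1,7,8], [2,3,4], [2,3,6], [2,4,8], [2,5,8], [3,5,7], [3,6,7], [4,6,7], [4,7,8]

Hence C_0 ≅ Z^9, C_1 ≅ Z^27, C_2 ≅ Z^18.

∂_1: C_1 → C_0 sends each edge [p,q] (with p < q) to q − p. For instance
  ∂[6,7] = [7] − [6].
The 9×27 boundary matrix has rank 8 and Smith normal form diag(1,1,1,1,1,1,1,1).

∂_2: C_2 → C_1 acts by ∂[p,q,r] = [q,r] − [p,r] + [p,q]. For instance
  ∂[4,6,7] = [6,7] − [4,7] + [4,6],
  ∂[3,6,7] = [6,7] − [3,7] + [3,6].
This gives a 27×18 integer matrix of rank 18; reducing to Smith normal form yields diagonal entries (1,1,1,1,1,1,1,1,1,1,1,1,1,1,1,1,1,2).

From H_k ≅ ker(∂_k) / im(∂_{k+1}) we obtain:

  H_0: rank C_0 − rank ∂_1 = 9 − 8 = 1, and the invariant factors of ∂_1 are all 1, so H_0 ≅ Z.
  H_1: rank ker ∂_1 − rank ∂_2 = (27 − 8) − 18 = 1, and ∂_2 has invariant factor 2 > 1, so H_1 ≅ Z ⊕ Z/2.
  H_2: rank ker ∂_2 − rank ∂_3 = (18 − 18) − 0 = 0, and there is no ∂_3, so H_2 ≅ 0.

As a check, the Euler characteristic is 9 − 27 + 18 = 0, which agrees with 1 − 1 + 0 = 0.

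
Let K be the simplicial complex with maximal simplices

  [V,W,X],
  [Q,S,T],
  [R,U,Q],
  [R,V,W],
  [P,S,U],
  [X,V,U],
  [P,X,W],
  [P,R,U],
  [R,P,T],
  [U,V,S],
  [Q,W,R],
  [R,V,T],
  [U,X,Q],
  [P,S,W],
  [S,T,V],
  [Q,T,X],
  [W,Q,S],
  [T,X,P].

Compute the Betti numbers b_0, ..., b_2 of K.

Take the total order P < Q < R < S < T < U < V < W < X on the vertex set. Then K (dimension 2) consists of the simplices:

  0-simplices (9): P, Q, R, S, T, U, V, W, X
  1-simplices (27): PR, PS, PT, PU, PW, PX, QR, QS, QT, QU, QW, QX, RT, RU, RV, RW, ST, SU, SV, SW, TV, TX, UV, UX, VW, VX, WX
  2-simplices (18): PRT, PRU, PSU, PSW, PTX, PWX, QRU, QRW, QST, QSW, QTX, QUX, RTV, RVW, STV, SUV, UVX, VWX

so the chain groups are C_0 ≅ Z^9, C_1 ≅ Z^27, C_2 ≅ Z^18.

∂_1: C_1 → C_0 is given by ∂[p,q] = [q] − [p].
The resulting 9×27 matrix has rank 8, and its Smith normal form has invariant factors (1,1,1,1,1,1,1,1).

The boundary map ∂_2: C_2 → C_1 maps a triangle to the signed sum of its edges. For instance
  ∂RTV = TV − RV + RT,
  ∂SUV = UV − SV + SU.
The resulting 27×18 matrix has rank 17, and its Smith normal form has invariant factors (1,1,1,1,1,1,1,1,1,1,1,1,1,1,1,1,1).

Reading off H_k = ker ∂_k / im ∂_{k+1}:

  H_0: rank C_0 − rank ∂_1 = 9 − 8 = 1, and the invariant factors of ∂_1 are all 1, so H_0 = Z.
  H_1: rank ker ∂_1 − rank ∂_2 = (27 − 8) − 17 = 2, and the invariant factors of ∂_2 are all 1, so H_1 = Z^2.
  H_2: rank ker ∂_2 − rank ∂_3 = (18 − 17) − 0 = 1, and there is no ∂_3, so H_2 = Z.

Hence the Betti numbers are b_0 = 1, b_1 = 2, b_2 = 1.

b_0 = 1, b_1 = 2, b_2 = 1.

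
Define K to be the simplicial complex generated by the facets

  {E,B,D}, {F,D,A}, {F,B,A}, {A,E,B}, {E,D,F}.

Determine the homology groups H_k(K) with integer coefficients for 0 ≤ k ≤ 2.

H_0 ≅ Z,  H_1 ≅ Z,  H_2 = 0.

We work with the vertex ordering A < B < D < E < F. The simplices of K, each written with vertices in increasing order, are:

  0-simplices (5): A, B, D, E, F
  1-simplices (10): AB, AD, AE, AF, BD, BE, BF, DE, DF, EF
  2-simplices (5): ABE, ABF, ADF, BDE, DEF

giving chain groups C_0 ≅ Z^5, C_1 ≅ Z^10, C_2 ≅ Z^5.

The boundary map ∂_1: C_1 → C_0 is given by ∂[p,q] = [q] − [p].
As a 5×10 matrix over Z this has rank 4, with invariant factors (1,1,1,1).

Boundary ∂_2: C_2 → C_1 sends each 2-simplex [p,q,r] to [q,r] − [p,r] + [p,q]. For instance
  ∂DEF = EF − DF + DE,
  ∂ABE = BE − AE + AB.
As a 10×5 matrix over Z this has rank 5, with invariant factors (1,1,1,1,1).

Reading off H_k = ker ∂_k / im ∂_{k+1}:

  H_0: rank C_0 − rank ∂_1 = 5 − 4 = 1, and the invariant factors of ∂_1 are all 1, so H_0 = Z.
  H_1: rank ker ∂_1 − rank ∂_2 = (10 − 4) − 5 = 1, and the invariant factors of ∂_2 are all 1, so H_1 = Z.
  H_2: rank ker ∂_2 − rank ∂_3 = (5 − 5) − 0 = 0, and there is no ∂_3, so H_2 = 0.

(K is a triangulation of the Möbius band.)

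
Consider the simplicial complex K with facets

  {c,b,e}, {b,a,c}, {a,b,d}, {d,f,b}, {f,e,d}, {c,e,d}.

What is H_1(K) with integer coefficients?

Fix the vertex order a < b < c < d < e < f and write every simplex with vertices in increasing order. Then dim K = 2 and the simplices of K are:

  0-simplices (6): a, b, c, d, e, f
  1-simplices (12): ab, ac, ad, bc, bd, be, bf, cd, ce, de, df, ef
  2-simplices (6): abc, abd, bce, bdf, cde, def

so the chain groups are C_0 ≅ Z^6, C_1 ≅ Z^12, C_2 ≅ Z^6.

Boundary ∂_1: C_1 → C_0 sends each edge [p,q] (with p < q) to q − p. For instance
  ∂ef = f − e.
This gives a 6×12 integer matrix of rank 5; reducing to Smith normal form yields diagonal entries (1,1,1,1,1).

∂_2: C_2 → C_1 sends each 2-simplex [p,q,r] to [q,r] − [p,r] + [p,q]. For instance
  ∂abc = bc − ac + ab,
  ∂bce = ce − be + bc.
The resulting 12×6 matrix has rank 6, and its Smith normal form has invariant factors (1,1,1,1,1,1).

Now H_k = ker ∂_k / im ∂_{k+1}, so:

  H_1: rank ker ∂_1 − rank ∂_2 = (12 − 5) − 6 = 1, and the invariant factors of ∂_2 are all 1, so H_1 ≅ Z.

H_1 ≅ Z.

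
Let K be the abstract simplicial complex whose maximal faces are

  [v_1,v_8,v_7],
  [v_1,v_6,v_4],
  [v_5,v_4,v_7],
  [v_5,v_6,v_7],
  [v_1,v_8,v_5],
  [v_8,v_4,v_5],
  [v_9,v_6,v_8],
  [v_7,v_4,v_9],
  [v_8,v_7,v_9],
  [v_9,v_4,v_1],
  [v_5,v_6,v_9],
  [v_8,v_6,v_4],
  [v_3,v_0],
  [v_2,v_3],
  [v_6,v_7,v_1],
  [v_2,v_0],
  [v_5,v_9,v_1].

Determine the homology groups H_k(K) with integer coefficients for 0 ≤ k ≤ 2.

We work with the vertex ordering v_0 < v_1 < v_2 < v_3 < v_4 < v_5 < v_6 < v_7 < v_8 < v_9. The simplices of K, each written with vertices in increasing order, are:

  0-simplices (10): [v_0], [v_1], [v_2], [v_3], [v_4], [v_5], [v_6], [v_7], [v_8], [v_9]
  1-simplices (24): (24 of them)
  2-simplices (14): (14 of them)

so the chain groups are C_0 ≅ Z^10, C_1 ≅ Z^24, C_2 ≅ Z^14.

Boundary ∂_1: C_1 → C_0 is given by ∂[p,q] = [q] − [p]. For instance
  ∂[v_1,v_5] = [v_5] − [v_1].
This gives a 10×24 integer matrix of rank 8; reducing to Smith normal form yields diagonal entries (1,1,1,1,1,1,1,1).

Boundary ∂_2: C_2 → C_1 acts by ∂[p,q,r] = [q,r] − [p,r] + [p,q]. For instance
  ∂[v_4,v_5,v_8] = [v_5,v_8] − [v_4,v_8] + [v_4,v_5],
  ∂[v_1,v_6,v_7] = [v_6,v_7] − [v_1,v_7] + [v_1,v_6].
This gives a 24×14 integer matrix of rank 13; reducing to Smith normal form yields diagonal entries (1,1,1,1,1,1,1,1,1,1,1,1,1).

Now H_k = ker ∂_k / im ∂_{k+1}, so:

  H_0: rank C_0 − rank ∂_1 = 10 − 8 = 2, and the invariant factors of ∂_1 are all 1, so H_0 ≅ Z^2.
  H_1: rank ker ∂_1 − rank ∂_2 = (24 − 8) − 13 = 3, and the invariant factors of ∂_2 are all 1, so H_1 ≅ Z^3.
  H_2: rank ker ∂_2 − rank ∂_3 = (14 − 13) − 0 = 1, and there is no ∂_3, so H_2 ≅ Z.

As a check, the Euler characteristic is 10 − 24 + 14 = 0, which agrees with 2 − 3 + 1 = 0.

H_0 ≅ Z^2,  H_1 ≅ Z^3,  H_2 ≅ Z.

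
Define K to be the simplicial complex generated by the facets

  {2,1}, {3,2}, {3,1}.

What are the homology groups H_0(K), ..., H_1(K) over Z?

K has 3 vertices, 3 edges.
rank ∂_0 = 0, rank ∂_1 = 2 ⇒ b_0 = 3 − 0 − 2 = 1; all invariant factors of ∂_1 are 1 so no torsion. So H_0 = Z.
rank ∂_1 = 2, rank ∂_2 = 0 ⇒ b_1 = 3 − 2 − 0 = 1. So H_1 = Z.

H_0 ≅ Z,  H_1 ≅ Z.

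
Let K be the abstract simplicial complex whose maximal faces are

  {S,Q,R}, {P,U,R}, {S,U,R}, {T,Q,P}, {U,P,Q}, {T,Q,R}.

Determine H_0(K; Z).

Take the total order P < Q < R < S < T < U on the vertex set. Then K (dimension 2) consists of the simplices:

  0-simplices (6): P, Q, R, S, T, U
  1-simplices (12): PQ, PR, PT, PU, QR, QS, QT, QU, RS, RT, RU, SU
  2-simplices (6): PQT, PQU, PRU, QRS, QRT, RSU

so the chain groups are C_0 ≅ Z^6, C_1 ≅ Z^12, C_2 ≅ Z^6.

Boundary ∂_1: C_1 → C_0 sends each edge [p,q] (with p < q) to q − p. For instance
  ∂QS = S − Q.
As a 6×12 matrix over Z this has rank 5, with invariant factors (1,1,1,1,1).

∂_2: C_2 → C_1 sends each 2-simplex [p,q,r] to [q,r] − [p,r] + [p,q]. For instance
  ∂QRS = RS − QS + QR,
  ∂PQT = QT − PT + PQ.
The resulting 12×6 matrix has rank 6, and its Smith normal form has invariant factors (1,1,1,1,1,1).

From H_k ≅ ker(∂_k) / im(∂_{k+1}) we obtain:

  H_0: rank C_0 − rank ∂_1 = 6 − 5 = 1, and the invariant factors of ∂_1 are all 1, so H_0 ≅ Z.

H_0 ≅ Z.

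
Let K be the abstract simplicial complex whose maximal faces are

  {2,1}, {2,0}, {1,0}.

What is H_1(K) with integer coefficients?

H_1 ≅ Z.

Fix the vertex order 0 < 1 < 2 and write every simplex with vertices in increasing order. Then dim K = 1 and the simplices of K are:

  0-simplices (3): [0], [1], [2]
  1-simplices (3): [0,1], [0,2], [1,2]

Hence C_0 ≅ Z^3, C_1 ≅ Z^3.

Boundary ∂_1: C_1 → C_0 is given by ∂[p,q] = [q] − [p].
The resulting 3×3 matrix has rank 2, and its Smith normal form has invariant factors (1,1).

From H_k ≅ ker(∂_k) / im(∂_{k+1}) we obtain:

  H_1: rank ker ∂_1 − rank ∂_2 = (3 − 2) − 0 = 1, and there is no ∂_2, so H_1 = Z.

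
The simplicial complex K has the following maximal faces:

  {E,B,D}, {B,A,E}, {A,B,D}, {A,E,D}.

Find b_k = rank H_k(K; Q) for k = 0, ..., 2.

Order the vertices as A < B < D < E. Listing each simplex with vertices in this order, K has dimension 2 with simplices:

  0-simplices (4): A, B, D, E
  1-simplices (6): AB, AD, AE, BD, BE, DE
  2-simplices (4): ABD, ABE, ADE, BDE

Hence C_0 ≅ Z^4, C_1 ≅ Z^6, C_2 ≅ Z^4.

∂_1: C_1 → C_0 maps an edge to its endpoints' difference, ∂[p,q] = q − p. For instance
  ∂AE = E − A.
The 4×6 boundary matrix has rank 3 and Smith normal form diag(1,1,1).

The boundary map ∂_2: C_2 → C_1 maps a triangle to the signed sum of its edges. For instance
  ∂ABD = BD − AD + AB,
  ∂BDE = DE − BE + BD.
As a 6×4 matrix over Z this has rank 3, with invariant factors (1,1,1).

Reading off H_k = ker ∂_k / im ∂_{k+1}:

  H_0: rank C_0 − rank ∂_1 = 4 − 3 = 1, and the invariant factors of ∂_1 are all 1, so H_0 = Z.
  H_1: rank ker ∂_1 − rank ∂_2 = (6 − 3) − 3 = 0, and the invariant factors of ∂_2 are all 1, so H_1 = 0.
  H_2: rank ker ∂_2 − rank ∂_3 = (4 − 3) − 0 = 1, and there is no ∂_3, so H_2 = Z.

As a check, the Euler characteristic is 4 − 6 + 4 = 2, which agrees with 1 − 0 + 1 = 2.

Hence the Betti numbers are b_0 = 1, b_1 = 0, b_2 = 1.

b_0 = 1, b_1 = 0, b_2 = 1.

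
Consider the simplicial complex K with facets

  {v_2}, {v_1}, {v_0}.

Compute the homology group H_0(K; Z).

H_0 = Z^3.

Order the vertices as v_0 < v_1 < v_2. Listing each simplex with vertices in this order, K has dimension 0 with simplices:

  0-simplices (3): [v_0], [v_1], [v_2]

so the chain groups are C_0 ≅ Z^3.

From H_k ≅ ker(∂_k) / im(∂_{k+1}) we obtain:

  H_0: rank C_0 − rank ∂_1 = 3 − 0 = 3, and there is no ∂_1, so H_0 ≅ Z^3.

(K is a triangulation of a set of 3 points.)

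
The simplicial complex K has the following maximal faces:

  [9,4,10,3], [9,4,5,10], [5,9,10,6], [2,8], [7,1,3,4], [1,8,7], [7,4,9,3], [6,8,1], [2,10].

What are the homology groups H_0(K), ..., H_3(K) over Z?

H_0 ≅ Z,  H_1 ≅ Z^2,  H_2 = 0,  H_3 = 0.

Order the vertices as 1 < 2 < 3 < 4 < 5 < 6 < 7 < 8 < 9 < 10. Listing each simplex with vertices in this order, K has dimension 3 with simplices:

  0-simplices (10): [1], [2], [3], [4], [5], [6], [7], [8], [9], [10]
  1-simplices (24): (24 of them)
  2-simplices (18): (18 of them)
  3-simplices (5): [1,3,4,7], [3,4,7,9], [3,4,9,10], [4,5,9,10], [5,6,9,10]

so the chain groups are C_0 ≅ Z^10, C_1 ≅ Z^24, C_2 ≅ Z^18, C_3 ≅ Z^5.

Boundary ∂_1: C_1 → C_0 maps an edge to its endpoints' difference, ∂[p,q] = q − p. For instance
  ∂[7,9] = [9] − [7].
As a 10×24 matrix over Z this has rank 9, with invariant factors (1,1,1,1,1,1,1,1,1).

∂_2: C_2 → C_1 sends each 2-simplex [p,q,r] to [q,r] − [p,r] + [p,q]. For instance
  ∂[6,9,10] = [9,10] − [6,10] + [6,9],
  ∂[3,4,7] = [4,7] − [3,7] + [3,4].
This gives a 24×18 integer matrix of rank 13; reducing to Smith normal form yields diagonal entries (1,1,1,1,1,1,1,1,1,1,1,1,1).

∂_3: C_3 → C_2 sends each 3-simplex σ to the alternating sum Σ_i (−1)^i (σ with its i-th vertex removed). For instance
  ∂[5,6,9,10] = [6,9,10] − [5,9,10] + [5,6,10] − [5,6,9],
  ∂[3,4,9,10] = [4,9,10] − [3,9,10] + [3,4,10] − [3,4,9].
The resulting 18×5 matrix has rank 5, and its Smith normal form has invariant factors (1,1,1,1,1).

From H_k ≅ ker(∂_k) / im(∂_{k+1}) we obtain:

  H_0: rank C_0 − rank ∂_1 = 10 − 9 = 1, and the invariant factors of ∂_1 are all 1, so H_0 ≅ Z.
  H_1: rank ker ∂_1 − rank ∂_2 = (24 − 9) − 13 = 2, and the invariant factors of ∂_2 are all 1, so H_1 ≅ Z^2.
  H_2: rank ker ∂_2 − rank ∂_3 = (18 − 13) − 5 = 0, and the invariant factors of ∂_3 are all 1, so H_2 ≅ 0.
  H_3: rank ker ∂_3 − rank ∂_4 = (5 − 5) − 0 = 0, and there is no ∂_4, so H_3 ≅ 0.

As a check, the Euler characteristic is 10 − 24 + 18 − 5 = -1, which agrees with 1 − 2 + 0 − 0 = -1.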